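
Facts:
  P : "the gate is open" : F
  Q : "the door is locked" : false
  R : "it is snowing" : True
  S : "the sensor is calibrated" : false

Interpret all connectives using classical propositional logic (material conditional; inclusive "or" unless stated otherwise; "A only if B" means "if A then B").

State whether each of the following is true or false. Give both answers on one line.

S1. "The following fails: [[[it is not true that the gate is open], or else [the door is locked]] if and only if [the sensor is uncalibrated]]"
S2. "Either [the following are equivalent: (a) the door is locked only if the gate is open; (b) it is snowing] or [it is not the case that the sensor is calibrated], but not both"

S1: In symbols: ¬((¬P ∨ Q) ↔ ¬S)

¬P = ¬F = T
¬P ∨ Q = T ∨ F = T
¬S = ¬F = T
(¬P ∨ Q) ↔ ¬S = T ↔ T = T
¬((¬P ∨ Q) ↔ ¬S) = ¬T = F
So S1 is false.

S2: In symbols: ((Q → P) ↔ R) ⊕ ¬S

Q → P = F → F = T
(Q → P) ↔ R = T ↔ T = T
¬S = ¬F = T
((Q → P) ↔ R) ⊕ ¬S = T ⊕ T = F
Thus S2 is false.

S1 F / S2 F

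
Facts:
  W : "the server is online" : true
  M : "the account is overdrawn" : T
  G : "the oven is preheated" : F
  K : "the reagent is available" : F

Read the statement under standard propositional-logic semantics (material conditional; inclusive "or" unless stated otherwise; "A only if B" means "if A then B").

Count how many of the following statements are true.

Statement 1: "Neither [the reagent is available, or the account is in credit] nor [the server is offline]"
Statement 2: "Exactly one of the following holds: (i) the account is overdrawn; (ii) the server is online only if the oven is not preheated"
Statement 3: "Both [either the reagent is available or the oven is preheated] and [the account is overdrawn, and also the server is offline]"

Statement 1: Formalization: (K | ~M) nor ~W

~M = ~T = F
K | ~M = F | F = F
~W = ~T = F
(K | ~M) nor ~W = F nor F = T
So Statement 1 is true.

Statement 2: In symbols: M xor (W -> ~G)

~G = ~F = T
W -> ~G = T -> T = T
M xor (W -> ~G) = T xor T = F
Thus Statement 2 is false.

Statement 3: Parsed as (K | G) & (M & ~W)

K | G = F | F = F
~W = ~T = F
M & ~W = T & F = F
(K | G) & (M & ~W) = F & F = F
Hence Statement 3 is false.

True statements: 1 (Statement 1).

1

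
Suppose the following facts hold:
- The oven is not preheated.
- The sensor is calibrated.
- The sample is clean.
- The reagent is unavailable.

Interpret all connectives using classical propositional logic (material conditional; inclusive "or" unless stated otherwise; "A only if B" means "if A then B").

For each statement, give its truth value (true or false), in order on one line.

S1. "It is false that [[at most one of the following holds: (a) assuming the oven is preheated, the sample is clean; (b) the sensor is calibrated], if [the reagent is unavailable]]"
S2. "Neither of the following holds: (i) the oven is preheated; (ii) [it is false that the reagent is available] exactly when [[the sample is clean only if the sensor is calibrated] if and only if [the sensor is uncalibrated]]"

S1 T, S2 T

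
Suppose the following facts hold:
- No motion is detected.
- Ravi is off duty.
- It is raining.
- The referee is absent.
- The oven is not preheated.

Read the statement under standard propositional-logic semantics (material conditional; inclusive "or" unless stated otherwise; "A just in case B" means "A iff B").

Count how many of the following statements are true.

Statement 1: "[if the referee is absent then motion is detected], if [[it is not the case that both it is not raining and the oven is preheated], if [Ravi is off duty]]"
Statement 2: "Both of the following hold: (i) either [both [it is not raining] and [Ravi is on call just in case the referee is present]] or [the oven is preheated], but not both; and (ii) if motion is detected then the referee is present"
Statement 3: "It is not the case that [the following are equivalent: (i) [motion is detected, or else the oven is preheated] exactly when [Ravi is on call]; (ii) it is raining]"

Let Q = "Ravi is on call" (False), R = "it is raining" (True), U = "the oven is preheated" (False), S = "the referee is present" (False), P = "motion is detected" (False).

Statement 1: In symbols: (not Q -> (not R nand U)) -> (not S -> P)

not Q = not False = True
not R = not True = False
not R nand U = False nand False = True
not Q -> (not R nand U) = True -> True = True
not S = not False = True
not S -> P = True -> False = False
(not Q -> (not R nand U)) -> (not S -> P) = True -> False = False
Hence Statement 1 is false.

Statement 2: Parsed as ((not R and (Q iff S)) xor U) and (P -> S)

not R = not True = False
Q iff S = False iff False = True
not R and (Q iff S) = False and True = False
(not R and (Q iff S)) xor U = False xor False = False
P -> S = False -> False = True
((not R and (Q iff S)) xor U) and (P -> S) = False and True = False
Thus Statement 2 is false.

Statement 3: Parsed as not (((P or U) iff Q) iff R)

P or U = False or False = False
(P or U) iff Q = False iff False = True
((P or U) iff Q) iff R = True iff True = True
not (((P or U) iff Q) iff R) = not True = False
Hence Statement 3 is false.

Count: 0.

0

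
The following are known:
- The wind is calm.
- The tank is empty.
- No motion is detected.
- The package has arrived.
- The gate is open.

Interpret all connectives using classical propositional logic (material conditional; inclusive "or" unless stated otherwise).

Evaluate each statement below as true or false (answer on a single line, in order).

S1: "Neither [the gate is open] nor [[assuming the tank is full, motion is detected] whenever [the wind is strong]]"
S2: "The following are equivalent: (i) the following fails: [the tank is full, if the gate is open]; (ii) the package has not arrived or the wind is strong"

S1 False / S2 False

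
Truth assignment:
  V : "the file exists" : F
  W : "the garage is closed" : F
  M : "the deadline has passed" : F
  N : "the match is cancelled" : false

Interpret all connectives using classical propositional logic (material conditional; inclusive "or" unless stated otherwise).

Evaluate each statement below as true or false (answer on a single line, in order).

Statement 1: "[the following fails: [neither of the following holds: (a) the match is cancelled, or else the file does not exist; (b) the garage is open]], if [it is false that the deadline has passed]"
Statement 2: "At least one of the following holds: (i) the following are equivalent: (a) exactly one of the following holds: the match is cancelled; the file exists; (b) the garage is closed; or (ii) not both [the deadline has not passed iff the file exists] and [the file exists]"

Statement 1: This is ~M -> ~((N | ~V) nor ~W).

~M = ~F = T
~V = ~F = T
N | ~V = F | T = T
~W = ~F = T
(N | ~V) nor ~W = T nor T = F
~((N | ~V) nor ~W) = ~F = T
~M -> ~((N | ~V) nor ~W) = T -> T = T
So Statement 1 is true.

Statement 2: Formalization: ((N xor V) <-> W) | ((~M <-> V) nand V)

N xor V = F xor F = F
(N xor V) <-> W = F <-> F = T
~M = ~F = T
~M <-> V = T <-> F = F
(~M <-> V) nand V = F nand F = T
((N xor V) <-> W) | ((~M <-> V) nand V) = T | T = T
Hence Statement 2 is true.

Statement 1 true, Statement 2 true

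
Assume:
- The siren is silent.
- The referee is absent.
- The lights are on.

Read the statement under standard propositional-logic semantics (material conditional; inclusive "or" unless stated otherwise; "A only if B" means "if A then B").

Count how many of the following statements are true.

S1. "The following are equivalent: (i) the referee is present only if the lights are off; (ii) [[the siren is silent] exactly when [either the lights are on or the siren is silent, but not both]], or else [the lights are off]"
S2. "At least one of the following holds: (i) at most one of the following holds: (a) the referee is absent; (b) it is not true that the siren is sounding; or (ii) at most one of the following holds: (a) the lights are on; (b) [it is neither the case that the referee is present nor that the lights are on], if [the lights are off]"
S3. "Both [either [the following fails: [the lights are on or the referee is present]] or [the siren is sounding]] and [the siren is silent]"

0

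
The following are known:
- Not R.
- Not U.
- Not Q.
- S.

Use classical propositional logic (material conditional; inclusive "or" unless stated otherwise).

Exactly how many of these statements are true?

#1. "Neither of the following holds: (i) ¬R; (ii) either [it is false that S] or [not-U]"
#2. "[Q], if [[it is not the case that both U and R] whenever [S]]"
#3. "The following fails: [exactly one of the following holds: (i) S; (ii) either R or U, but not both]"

0

#1: Formalization: ¬R ↓ (¬S ∨ ¬U)

¬R = ¬F = T
¬S = ¬T = F
¬U = ¬F = T
¬S ∨ ¬U = F ∨ T = T
¬R ↓ (¬S ∨ ¬U) = T ↓ T = F
Thus #1 is false.

#2: Formalization: (S → (U ↑ R)) → Q

U ↑ R = F ↑ F = T
S → (U ↑ R) = T → T = T
(S → (U ↑ R)) → Q = T → F = F
So #2 is false.

#3: This is ¬(S ⊕ (R ⊕ U)).

R ⊕ U = F ⊕ F = F
S ⊕ (R ⊕ U) = T ⊕ F = T
¬(S ⊕ (R ⊕ U)) = ¬T = F
Hence #3 is false.

0 of the 3 statements are true (none).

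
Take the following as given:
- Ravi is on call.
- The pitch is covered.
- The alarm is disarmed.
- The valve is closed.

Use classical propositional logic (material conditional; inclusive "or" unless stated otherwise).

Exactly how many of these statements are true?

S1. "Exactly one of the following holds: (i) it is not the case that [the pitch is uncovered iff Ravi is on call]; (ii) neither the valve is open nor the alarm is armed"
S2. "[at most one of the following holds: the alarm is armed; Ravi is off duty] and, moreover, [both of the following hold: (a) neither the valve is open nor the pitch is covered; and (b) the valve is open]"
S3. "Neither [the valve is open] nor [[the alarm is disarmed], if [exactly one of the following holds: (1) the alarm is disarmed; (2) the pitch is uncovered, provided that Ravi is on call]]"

0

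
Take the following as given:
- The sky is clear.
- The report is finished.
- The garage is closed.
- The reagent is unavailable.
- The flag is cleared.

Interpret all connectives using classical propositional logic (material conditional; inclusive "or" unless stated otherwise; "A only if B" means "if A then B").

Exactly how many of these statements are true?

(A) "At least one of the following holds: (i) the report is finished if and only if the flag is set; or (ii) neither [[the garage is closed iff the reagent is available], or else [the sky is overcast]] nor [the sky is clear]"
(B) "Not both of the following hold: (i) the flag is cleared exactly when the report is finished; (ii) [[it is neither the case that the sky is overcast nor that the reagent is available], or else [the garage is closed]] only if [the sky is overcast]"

1

Let Q = "the report is finished" (True), U = "the flag is set" (False), R = "the garage is closed" (True), S = "the reagent is available" (False), P = "the sky is overcast" (False).

(A): In symbols: (Q iff U) or (((R iff S) or P) nor not P)

Q iff U = True iff False = False
R iff S = True iff False = False
(R iff S) or P = False or False = False
not P = not False = True
((R iff S) or P) nor not P = False nor True = False
(Q iff U) or (((R iff S) or P) nor not P) = False or False = False
Hence (A) is false.

(B): Parsed as (not U iff Q) nand (((P nor S) or R) -> P)

not U = not False = True
not U iff Q = True iff True = True
P nor S = False nor False = True
(P nor S) or R = True or True = True
((P nor S) or R) -> P = True -> False = False
(not U iff Q) nand (((P nor S) or R) -> P) = True nand False = True
So (B) is true.

1 of the 2 statements is true ((B)).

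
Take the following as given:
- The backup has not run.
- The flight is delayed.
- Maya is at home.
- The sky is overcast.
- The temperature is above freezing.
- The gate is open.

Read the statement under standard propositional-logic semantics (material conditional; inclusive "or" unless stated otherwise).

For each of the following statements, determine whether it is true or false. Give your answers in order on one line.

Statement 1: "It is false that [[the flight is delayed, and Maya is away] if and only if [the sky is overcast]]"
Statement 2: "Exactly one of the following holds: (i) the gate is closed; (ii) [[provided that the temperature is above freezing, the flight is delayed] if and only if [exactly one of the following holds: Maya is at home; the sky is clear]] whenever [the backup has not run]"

Statement 1 true, Statement 2 true

Let W = "the flight is delayed" (True), U = "Maya is at home" (True), R = "the sky is overcast" (True), L = "the gate is open" (True), Q = "the backup has run" (False), P = "the temperature is below freezing" (False).

Statement 1: Parsed as not ((W and not U) iff R)

not U = not True = False
W and not U = True and False = False
(W and not U) iff R = False iff True = False
not ((W and not U) iff R) = not False = True
So Statement 1 is true.

Statement 2: This is not L xor (not Q -> ((not P -> W) iff (U xor not R))).

not L = not True = False
not Q = not False = True
not P = not False = True
not P -> W = True -> True = True
not R = not True = False
U xor not R = True xor False = True
(not P -> W) iff (U xor not R) = True iff True = True
not Q -> ((not P -> W) iff (U xor not R)) = True -> True = True
not L xor (not Q -> ((not P -> W) iff (U xor not R))) = False xor True = True
Hence Statement 2 is true.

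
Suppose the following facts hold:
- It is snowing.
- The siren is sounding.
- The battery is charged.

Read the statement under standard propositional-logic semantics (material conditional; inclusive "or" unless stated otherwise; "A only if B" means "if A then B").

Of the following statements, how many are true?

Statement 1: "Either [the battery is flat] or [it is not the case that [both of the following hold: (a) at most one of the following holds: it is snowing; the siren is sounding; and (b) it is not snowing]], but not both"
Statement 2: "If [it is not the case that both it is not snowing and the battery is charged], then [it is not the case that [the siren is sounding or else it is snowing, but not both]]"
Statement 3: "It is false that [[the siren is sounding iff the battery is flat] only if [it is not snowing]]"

Let P = "the battery is charged" (True), W = "it is snowing" (True), G = "the siren is sounding" (True).

Statement 1: Formalization: not P xor not ((W nand G) and not W)

not P = not True = False
W nand G = True nand True = False
not W = not True = False
(W nand G) and not W = False and False = False
not ((W nand G) and not W) = not False = True
not P xor not ((W nand G) and not W) = False xor True = True
Hence Statement 1 is true.

Statement 2: Parsed as (not W nand P) -> not (G xor W)

not W = not True = False
not W nand P = False nand True = True
G xor W = True xor True = False
not (G xor W) = not False = True
(not W nand P) -> not (G xor W) = True -> True = True
So Statement 2 is true.

Statement 3: Formalization: not ((G iff not P) -> not W)

not P = not True = False
G iff not P = True iff False = False
not W = not True = False
(G iff not P) -> not W = False -> False = True
not ((G iff not P) -> not W) = not True = False
Hence Statement 3 is false.

Count: 2.

2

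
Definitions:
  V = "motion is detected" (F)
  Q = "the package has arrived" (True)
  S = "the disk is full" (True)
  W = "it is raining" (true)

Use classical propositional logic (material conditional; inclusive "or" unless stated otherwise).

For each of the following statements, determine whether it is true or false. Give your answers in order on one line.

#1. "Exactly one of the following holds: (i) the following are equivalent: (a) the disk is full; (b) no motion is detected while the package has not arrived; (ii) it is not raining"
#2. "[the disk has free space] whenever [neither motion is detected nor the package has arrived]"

#1: Parsed as (S iff (not V and not Q)) xor not W

not V = not False = True
not Q = not True = False
not V and not Q = True and False = False
S iff (not V and not Q) = True iff False = False
not W = not True = False
(S iff (not V and not Q)) xor not W = False xor False = False
Thus #1 is false.

#2: Formalization: (V nor Q) -> not S

V nor Q = False nor True = False
not S = not True = False
(V nor Q) -> not S = False -> False = True
Thus #2 is true.

#1 False / #2 True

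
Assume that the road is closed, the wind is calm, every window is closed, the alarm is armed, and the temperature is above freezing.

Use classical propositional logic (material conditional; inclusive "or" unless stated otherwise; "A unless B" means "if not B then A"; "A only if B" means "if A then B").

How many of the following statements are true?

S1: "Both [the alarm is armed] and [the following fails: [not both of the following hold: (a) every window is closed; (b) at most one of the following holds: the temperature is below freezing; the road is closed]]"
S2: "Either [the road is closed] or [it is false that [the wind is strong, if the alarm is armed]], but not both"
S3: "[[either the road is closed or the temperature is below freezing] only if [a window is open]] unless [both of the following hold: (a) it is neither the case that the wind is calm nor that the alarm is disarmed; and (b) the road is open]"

1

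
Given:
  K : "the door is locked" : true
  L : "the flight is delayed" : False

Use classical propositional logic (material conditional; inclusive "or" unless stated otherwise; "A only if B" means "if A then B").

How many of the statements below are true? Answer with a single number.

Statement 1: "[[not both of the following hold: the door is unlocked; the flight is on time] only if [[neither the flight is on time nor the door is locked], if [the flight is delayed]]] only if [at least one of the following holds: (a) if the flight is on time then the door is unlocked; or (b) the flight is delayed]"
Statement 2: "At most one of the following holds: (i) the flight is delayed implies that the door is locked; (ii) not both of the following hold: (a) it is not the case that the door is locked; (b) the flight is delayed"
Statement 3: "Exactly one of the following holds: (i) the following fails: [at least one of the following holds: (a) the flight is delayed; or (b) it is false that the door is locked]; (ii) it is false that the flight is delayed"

Statement 1: This is ((¬K ↑ ¬L) → (L → (¬L ↓ K))) → ((¬L → ¬K) ∨ L).

¬K = ¬T = F
¬L = ¬F = T
¬K ↑ ¬L = F ↑ T = T
¬L = ¬F = T
¬L ↓ K = T ↓ T = F
L → (¬L ↓ K) = F → F = T
(¬K ↑ ¬L) → (L → (¬L ↓ K)) = T → T = T
¬L = ¬F = T
¬K = ¬T = F
¬L → ¬K = T → F = F
(¬L → ¬K) ∨ L = F ∨ F = F
((¬K ↑ ¬L) → (L → (¬L ↓ K))) → ((¬L → ¬K) ∨ L) = T → F = F
Hence Statement 1 is false.

Statement 2: Parsed as (L → K) ↑ (¬K ↑ L)

L → K = F → T = T
¬K = ¬T = F
¬K ↑ L = F ↑ F = T
(L → K) ↑ (¬K ↑ L) = T ↑ T = F
So Statement 2 is false.

Statement 3: Parsed as ¬(L ∨ ¬K) ⊕ ¬L

¬K = ¬T = F
L ∨ ¬K = F ∨ F = F
¬(L ∨ ¬K) = ¬F = T
¬L = ¬F = T
¬(L ∨ ¬K) ⊕ ¬L = T ⊕ T = F
So Statement 3 is false.

True statements: 0 (none).

0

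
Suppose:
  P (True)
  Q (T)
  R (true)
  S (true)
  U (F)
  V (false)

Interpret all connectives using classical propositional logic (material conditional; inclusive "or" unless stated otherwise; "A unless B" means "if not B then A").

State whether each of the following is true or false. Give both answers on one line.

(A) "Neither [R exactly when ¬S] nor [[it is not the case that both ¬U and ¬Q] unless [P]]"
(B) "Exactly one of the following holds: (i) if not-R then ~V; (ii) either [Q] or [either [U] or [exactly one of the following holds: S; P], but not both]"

(A): This is (R ↔ ¬S) ↓ ((¬U ↑ ¬Q) ∨ P).

¬S = ¬T = F
R ↔ ¬S = T ↔ F = F
¬U = ¬F = T
¬Q = ¬T = F
¬U ↑ ¬Q = T ↑ F = T
(¬U ↑ ¬Q) ∨ P = T ∨ T = T
(R ↔ ¬S) ↓ ((¬U ↑ ¬Q) ∨ P) = F ↓ T = F
Thus (A) is false.

(B): Formalization: (¬R → ¬V) ⊕ (Q ∨ (U ⊕ (S ⊕ P)))

¬R = ¬T = F
¬V = ¬F = T
¬R → ¬V = F → T = T
S ⊕ P = T ⊕ T = F
U ⊕ (S ⊕ P) = F ⊕ F = F
Q ∨ (U ⊕ (S ⊕ P)) = T ∨ F = T
(¬R → ¬V) ⊕ (Q ∨ (U ⊕ (S ⊕ P))) = T ⊕ T = F
So (B) is false.

(A) False, (B) False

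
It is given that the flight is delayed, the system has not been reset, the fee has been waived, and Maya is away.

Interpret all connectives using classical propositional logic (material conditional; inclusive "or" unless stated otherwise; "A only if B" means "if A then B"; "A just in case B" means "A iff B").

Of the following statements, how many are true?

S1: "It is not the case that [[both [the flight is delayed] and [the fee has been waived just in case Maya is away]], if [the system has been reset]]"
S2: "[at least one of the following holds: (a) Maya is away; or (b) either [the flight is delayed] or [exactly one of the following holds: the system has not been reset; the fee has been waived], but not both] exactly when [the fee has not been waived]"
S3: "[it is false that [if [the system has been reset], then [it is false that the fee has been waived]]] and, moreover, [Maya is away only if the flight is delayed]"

0

Let H = "the system has been reset" (False), D = "the flight is delayed" (True), S = "the fee has been waived" (True), N = "Maya is at home" (False).

S1: Formalization: not (H -> (D and (S iff not N)))

not N = not False = True
S iff not N = True iff True = True
D and (S iff not N) = True and True = True
H -> (D and (S iff not N)) = False -> True = True
not (H -> (D and (S iff not N))) = not True = False
Hence S1 is false.

S2: Formalization: (not N or (D xor (not H xor S))) iff not S

not N = not False = True
not H = not False = True
not H xor S = True xor True = False
D xor (not H xor S) = True xor False = True
not N or (D xor (not H xor S)) = True or True = True
not S = not True = False
(not N or (D xor (not H xor S))) iff not S = True iff False = False
Hence S2 is false.

S3: Parsed as not (H -> not S) and (not N -> D)

not S = not True = False
H -> not S = False -> False = True
not (H -> not S) = not True = False
not N = not False = True
not N -> D = True -> True = True
not (H -> not S) and (not N -> D) = False and True = False
Hence S3 is false.

0 of the 3 statements are true (none).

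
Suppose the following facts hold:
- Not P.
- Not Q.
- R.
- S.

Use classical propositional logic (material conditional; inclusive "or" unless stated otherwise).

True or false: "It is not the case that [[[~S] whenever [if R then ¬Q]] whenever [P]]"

False.

Parsed as ~(P -> ((R -> ~Q) -> ~S))

~Q = ~F = T
R -> ~Q = T -> T = T
~S = ~T = F
(R -> ~Q) -> ~S = T -> F = F
P -> ((R -> ~Q) -> ~S) = F -> F = T
~(P -> ((R -> ~Q) -> ~S)) = ~T = F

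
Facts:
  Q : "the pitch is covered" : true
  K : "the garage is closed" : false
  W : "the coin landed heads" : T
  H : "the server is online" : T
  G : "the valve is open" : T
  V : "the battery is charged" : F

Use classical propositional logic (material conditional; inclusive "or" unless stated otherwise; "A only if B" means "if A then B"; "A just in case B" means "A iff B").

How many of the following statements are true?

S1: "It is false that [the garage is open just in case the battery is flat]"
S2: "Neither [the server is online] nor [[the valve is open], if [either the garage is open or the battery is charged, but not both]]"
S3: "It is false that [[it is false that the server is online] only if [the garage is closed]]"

0

S1: This is ¬(¬K ↔ ¬V).

¬K = ¬F = T
¬V = ¬F = T
¬K ↔ ¬V = T ↔ T = T
¬(¬K ↔ ¬V) = ¬T = F
Hence S1 is false.

S2: In symbols: H ↓ ((¬K ⊕ V) → G)

¬K = ¬F = T
¬K ⊕ V = T ⊕ F = T
(¬K ⊕ V) → G = T → T = T
H ↓ ((¬K ⊕ V) → G) = T ↓ T = F
So S2 is false.

S3: This is ¬(¬H → K).

¬H = ¬T = F
¬H → K = F → F = T
¬(¬H → K) = ¬T = F
So S3 is false.

0 of the 3 statements are true (none).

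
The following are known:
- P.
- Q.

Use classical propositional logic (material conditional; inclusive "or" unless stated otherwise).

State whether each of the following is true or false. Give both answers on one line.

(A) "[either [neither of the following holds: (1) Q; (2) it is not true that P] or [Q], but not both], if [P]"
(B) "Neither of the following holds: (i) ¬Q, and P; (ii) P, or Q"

(A) True; (B) False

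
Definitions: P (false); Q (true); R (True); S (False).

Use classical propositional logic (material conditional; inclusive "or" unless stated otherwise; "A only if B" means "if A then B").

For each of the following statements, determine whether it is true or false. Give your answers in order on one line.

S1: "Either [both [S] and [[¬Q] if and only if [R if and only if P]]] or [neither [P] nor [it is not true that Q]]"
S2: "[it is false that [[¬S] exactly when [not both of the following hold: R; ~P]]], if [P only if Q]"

S1: Parsed as (S ∧ (¬Q ↔ (R ↔ P))) ∨ (P ↓ ¬Q)

¬Q = ¬T = F
R ↔ P = T ↔ F = F
¬Q ↔ (R ↔ P) = F ↔ F = T
S ∧ (¬Q ↔ (R ↔ P)) = F ∧ T = F
¬Q = ¬T = F
P ↓ ¬Q = F ↓ F = T
(S ∧ (¬Q ↔ (R ↔ P))) ∨ (P ↓ ¬Q) = F ∨ T = T
Thus S1 is true.

S2: Parsed as (P → Q) → ¬(¬S ↔ (R ↑ ¬P))

P → Q = F → T = T
¬S = ¬F = T
¬P = ¬F = T
R ↑ ¬P = T ↑ T = F
¬S ↔ (R ↑ ¬P) = T ↔ F = F
¬(¬S ↔ (R ↑ ¬P)) = ¬F = T
(P → Q) → ¬(¬S ↔ (R ↑ ¬P)) = T → T = T
So S2 is true.

S1 true / S2 true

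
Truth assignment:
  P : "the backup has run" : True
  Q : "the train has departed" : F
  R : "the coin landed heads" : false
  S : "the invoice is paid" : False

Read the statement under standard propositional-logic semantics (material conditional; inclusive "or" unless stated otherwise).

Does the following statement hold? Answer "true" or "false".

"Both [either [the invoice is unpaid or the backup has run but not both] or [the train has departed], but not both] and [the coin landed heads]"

Parsed as ((¬S ⊕ P) ⊕ Q) ∧ R

¬S = ¬F = T
¬S ⊕ P = T ⊕ T = F
(¬S ⊕ P) ⊕ Q = F ⊕ F = F
((¬S ⊕ P) ⊕ Q) ∧ R = F ∧ F = F

False.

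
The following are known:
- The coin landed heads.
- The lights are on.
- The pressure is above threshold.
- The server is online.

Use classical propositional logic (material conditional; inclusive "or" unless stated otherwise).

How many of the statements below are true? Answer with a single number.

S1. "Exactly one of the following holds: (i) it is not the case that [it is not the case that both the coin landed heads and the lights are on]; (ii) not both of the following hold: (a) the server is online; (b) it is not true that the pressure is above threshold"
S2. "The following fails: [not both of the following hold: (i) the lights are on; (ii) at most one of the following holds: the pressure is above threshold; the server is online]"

Let P = "the coin landed heads" (T), Q = "the lights are on" (T), S = "the server is online" (T), R = "the pressure is above threshold" (T).

S1: This is ~(P nand Q) xor (S nand ~R).

P nand Q = T nand T = F
~(P nand Q) = ~F = T
~R = ~T = F
S nand ~R = T nand F = T
~(P nand Q) xor (S nand ~R) = T xor T = F
So S1 is false.

S2: In symbols: ~(Q nand (R nand S))

R nand S = T nand T = F
Q nand (R nand S) = T nand F = T
~(Q nand (R nand S)) = ~T = F
Hence S2 is false.

Count: 0.

0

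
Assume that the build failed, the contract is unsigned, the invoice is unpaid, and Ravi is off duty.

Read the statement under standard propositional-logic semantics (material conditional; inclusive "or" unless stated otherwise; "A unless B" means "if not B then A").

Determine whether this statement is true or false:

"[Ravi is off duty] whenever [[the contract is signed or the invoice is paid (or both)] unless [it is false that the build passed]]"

Let D = "the contract is signed" (F), M = "the invoice is paid" (F), W = "the build passed" (F), V = "Ravi is on call" (F).
Parsed as ((D ∨ M) ∨ ¬W) → ¬V

D ∨ M = F ∨ F = F
¬W = ¬F = T
(D ∨ M) ∨ ¬W = F ∨ T = T
¬V = ¬F = T
((D ∨ M) ∨ ¬W) → ¬V = T → T = T

The statement is true.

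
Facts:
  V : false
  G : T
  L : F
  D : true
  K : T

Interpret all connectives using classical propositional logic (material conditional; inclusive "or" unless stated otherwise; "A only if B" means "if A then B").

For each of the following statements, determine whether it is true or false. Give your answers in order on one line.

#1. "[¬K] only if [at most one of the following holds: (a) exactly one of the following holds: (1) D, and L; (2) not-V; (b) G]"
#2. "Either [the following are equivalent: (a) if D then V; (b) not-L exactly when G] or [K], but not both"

#1: In symbols: not K -> (((D and L) xor not V) nand G)

not K = not True = False
D and L = True and False = False
not V = not False = True
(D and L) xor not V = False xor True = True
((D and L) xor not V) nand G = True nand True = False
not K -> (((D and L) xor not V) nand G) = False -> False = True
So #1 is true.

#2: This is ((D -> V) iff (not L iff G)) xor K.

D -> V = True -> False = False
not L = not False = True
not L iff G = True iff True = True
(D -> V) iff (not L iff G) = False iff True = False
((D -> V) iff (not L iff G)) xor K = False xor True = True
Hence #2 is true.

#1 True, #2 True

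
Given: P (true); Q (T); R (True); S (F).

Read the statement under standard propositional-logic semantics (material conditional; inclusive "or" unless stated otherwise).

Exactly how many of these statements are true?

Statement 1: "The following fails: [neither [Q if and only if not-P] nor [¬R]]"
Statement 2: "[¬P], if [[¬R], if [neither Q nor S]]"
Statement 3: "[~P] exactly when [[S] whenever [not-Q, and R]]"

0

Statement 1: Formalization: ~((Q <-> ~P) nor ~R)

~P = ~T = F
Q <-> ~P = T <-> F = F
~R = ~T = F
(Q <-> ~P) nor ~R = F nor F = T
~((Q <-> ~P) nor ~R) = ~T = F
Thus Statement 1 is false.

Statement 2: This is ((Q nor S) -> ~R) -> ~P.

Q nor S = T nor F = F
~R = ~T = F
(Q nor S) -> ~R = F -> F = T
~P = ~T = F
((Q nor S) -> ~R) -> ~P = T -> F = F
Thus Statement 2 is false.

Statement 3: This is ~P <-> ((~Q & R) -> S).

~P = ~T = F
~Q = ~T = F
~Q & R = F & T = F
(~Q & R) -> S = F -> F = T
~P <-> ((~Q & R) -> S) = F <-> T = F
Hence Statement 3 is false.

True statements: 0 (none).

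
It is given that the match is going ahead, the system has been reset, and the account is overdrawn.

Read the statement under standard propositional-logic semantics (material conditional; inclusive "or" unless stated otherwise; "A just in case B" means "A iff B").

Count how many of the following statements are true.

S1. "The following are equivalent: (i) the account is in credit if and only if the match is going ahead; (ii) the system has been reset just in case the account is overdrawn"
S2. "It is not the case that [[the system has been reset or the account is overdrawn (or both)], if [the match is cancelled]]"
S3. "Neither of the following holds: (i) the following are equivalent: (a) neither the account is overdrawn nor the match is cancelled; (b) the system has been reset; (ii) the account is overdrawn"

Let R = "the account is overdrawn" (T), P = "the match is cancelled" (F), Q = "the system has been reset" (T).

S1: Parsed as (~R <-> ~P) <-> (Q <-> R)

~R = ~T = F
~P = ~F = T
~R <-> ~P = F <-> T = F
Q <-> R = T <-> T = T
(~R <-> ~P) <-> (Q <-> R) = F <-> T = F
So S1 is false.

S2: Formalization: ~(P -> (Q | R))

Q | R = T | T = T
P -> (Q | R) = F -> T = T
~(P -> (Q | R)) = ~T = F
So S2 is false.

S3: Parsed as ((R nor P) <-> Q) nor R

R nor P = T nor F = F
(R nor P) <-> Q = F <-> T = F
((R nor P) <-> Q) nor R = F nor T = F
So S3 is false.

Count: 0.

0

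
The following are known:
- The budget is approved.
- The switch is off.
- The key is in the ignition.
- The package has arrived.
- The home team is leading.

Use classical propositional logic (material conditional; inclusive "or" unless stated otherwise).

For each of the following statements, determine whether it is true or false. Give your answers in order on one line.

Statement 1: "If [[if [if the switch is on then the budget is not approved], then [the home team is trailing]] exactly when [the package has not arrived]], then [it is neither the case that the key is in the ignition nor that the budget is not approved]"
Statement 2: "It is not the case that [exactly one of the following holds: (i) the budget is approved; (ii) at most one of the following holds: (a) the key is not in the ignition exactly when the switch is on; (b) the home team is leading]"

Let W = "the switch is on" (False), R = "the budget is approved" (True), P = "the home team is leading" (True), U = "the package has arrived" (True), G = "the key is in the ignition" (True).

Statement 1: In symbols: (((W -> not R) -> not P) iff not U) -> (G nor not R)

not R = not True = False
W -> not R = False -> False = True
not P = not True = False
(W -> not R) -> not P = True -> False = False
not U = not True = False
((W -> not R) -> not P) iff not U = False iff False = True
not R = not True = False
G nor not R = True nor False = False
(((W -> not R) -> not P) iff not U) -> (G nor not R) = True -> False = False
So Statement 1 is false.

Statement 2: Formalization: not (R xor ((not G iff W) nand P))

not G = not True = False
not G iff W = False iff False = True
(not G iff W) nand P = True nand True = False
R xor ((not G iff W) nand P) = True xor False = True
not (R xor ((not G iff W) nand P)) = not True = False
Thus Statement 2 is false.

Statement 1 F, Statement 2 F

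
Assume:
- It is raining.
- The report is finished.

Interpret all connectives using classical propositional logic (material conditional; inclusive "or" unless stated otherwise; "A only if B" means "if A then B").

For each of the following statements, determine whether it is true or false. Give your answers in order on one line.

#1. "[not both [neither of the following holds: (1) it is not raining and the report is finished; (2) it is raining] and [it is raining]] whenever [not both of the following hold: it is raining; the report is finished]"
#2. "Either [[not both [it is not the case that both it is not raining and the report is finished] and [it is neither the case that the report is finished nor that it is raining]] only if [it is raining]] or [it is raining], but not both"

Let Q = "it is raining" (T), W = "the report is finished" (T).

#1: Parsed as (Q nand W) -> (((~Q & W) nor Q) nand Q)

Q nand W = T nand T = F
~Q = ~T = F
~Q & W = F & T = F
(~Q & W) nor Q = F nor T = F
((~Q & W) nor Q) nand Q = F nand T = T
(Q nand W) -> (((~Q & W) nor Q) nand Q) = F -> T = T
Thus #1 is true.

#2: In symbols: (((~Q nand W) nand (W nor Q)) -> Q) xor Q

~Q = ~T = F
~Q nand W = F nand T = T
W nor Q = T nor T = F
(~Q nand W) nand (W nor Q) = T nand F = T
((~Q nand W) nand (W nor Q)) -> Q = T -> T = T
(((~Q nand W) nand (W nor Q)) -> Q) xor Q = T xor T = F
Hence #2 is false.

#1 T; #2 F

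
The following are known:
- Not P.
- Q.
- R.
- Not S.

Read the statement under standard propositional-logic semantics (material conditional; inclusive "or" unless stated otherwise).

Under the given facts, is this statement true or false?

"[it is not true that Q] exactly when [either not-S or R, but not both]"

The statement is true.

This is ~Q <-> (~S xor R).

~Q = ~T = F
~S = ~F = T
~S xor R = T xor T = F
~Q <-> (~S xor R) = F <-> F = T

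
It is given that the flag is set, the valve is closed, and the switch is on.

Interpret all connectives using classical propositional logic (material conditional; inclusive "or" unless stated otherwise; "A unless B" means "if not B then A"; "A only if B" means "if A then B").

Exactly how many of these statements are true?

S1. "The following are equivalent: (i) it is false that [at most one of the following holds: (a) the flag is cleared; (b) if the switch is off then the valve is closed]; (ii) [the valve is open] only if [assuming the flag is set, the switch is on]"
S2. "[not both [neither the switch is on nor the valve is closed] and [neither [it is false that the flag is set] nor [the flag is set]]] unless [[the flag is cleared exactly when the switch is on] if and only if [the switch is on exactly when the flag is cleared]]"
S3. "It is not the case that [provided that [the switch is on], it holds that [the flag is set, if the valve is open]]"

1

Let P = "the flag is set" (T), R = "the switch is on" (T), Q = "the valve is open" (F).

S1: Parsed as ¬(¬P ↑ (¬R → ¬Q)) ↔ (Q → (P → R))

¬P = ¬T = F
¬R = ¬T = F
¬Q = ¬F = T
¬R → ¬Q = F → T = T
¬P ↑ (¬R → ¬Q) = F ↑ T = T
¬(¬P ↑ (¬R → ¬Q)) = ¬T = F
P → R = T → T = T
Q → (P → R) = F → T = T
¬(¬P ↑ (¬R → ¬Q)) ↔ (Q → (P → R)) = F ↔ T = F
Thus S1 is false.

S2: This is ((R ↓ ¬Q) ↑ (¬P ↓ P)) ∨ ((¬P ↔ R) ↔ (R ↔ ¬P)).

¬Q = ¬F = T
R ↓ ¬Q = T ↓ T = F
¬P = ¬T = F
¬P ↓ P = F ↓ T = F
(R ↓ ¬Q) ↑ (¬P ↓ P) = F ↑ F = T
¬P = ¬T = F
¬P ↔ R = F ↔ T = F
¬P = ¬T = F
R ↔ ¬P = T ↔ F = F
(¬P ↔ R) ↔ (R ↔ ¬P) = F ↔ F = T
((R ↓ ¬Q) ↑ (¬P ↓ P)) ∨ ((¬P ↔ R) ↔ (R ↔ ¬P)) = T ∨ T = T
Hence S2 is true.

S3: This is ¬(R → (Q → P)).

Q → P = F → T = T
R → (Q → P) = T → T = T
¬(R → (Q → P)) = ¬T = F
Thus S3 is false.

1 of the 3 statements is true.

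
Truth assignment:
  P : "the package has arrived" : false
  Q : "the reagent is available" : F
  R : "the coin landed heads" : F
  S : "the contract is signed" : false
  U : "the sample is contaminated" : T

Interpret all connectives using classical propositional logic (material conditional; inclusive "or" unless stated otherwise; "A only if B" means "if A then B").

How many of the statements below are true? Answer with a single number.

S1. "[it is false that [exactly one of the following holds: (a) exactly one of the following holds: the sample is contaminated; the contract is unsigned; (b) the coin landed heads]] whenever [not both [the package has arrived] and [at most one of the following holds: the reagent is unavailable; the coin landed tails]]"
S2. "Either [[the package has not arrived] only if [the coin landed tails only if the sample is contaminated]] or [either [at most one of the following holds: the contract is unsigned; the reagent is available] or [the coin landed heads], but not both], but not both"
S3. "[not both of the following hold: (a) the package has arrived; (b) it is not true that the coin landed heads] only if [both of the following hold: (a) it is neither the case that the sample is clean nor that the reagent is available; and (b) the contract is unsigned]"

S1: Parsed as (P nand (~Q nand ~R)) -> ~((U xor ~S) xor R)

~Q = ~F = T
~R = ~F = T
~Q nand ~R = T nand T = F
P nand (~Q nand ~R) = F nand F = T
~S = ~F = T
U xor ~S = T xor T = F
(U xor ~S) xor R = F xor F = F
~((U xor ~S) xor R) = ~F = T
(P nand (~Q nand ~R)) -> ~((U xor ~S) xor R) = T -> T = T
Thus S1 is true.

S2: Formalization: (~P -> (~R -> U)) xor ((~S nand Q) xor R)

~P = ~F = T
~R = ~F = T
~R -> U = T -> T = T
~P -> (~R -> U) = T -> T = T
~S = ~F = T
~S nand Q = T nand F = T
(~S nand Q) xor R = T xor F = T
(~P -> (~R -> U)) xor ((~S nand Q) xor R) = T xor T = F
So S2 is false.

S3: This is (P nand ~R) -> ((~U nor Q) & ~S).

~R = ~F = T
P nand ~R = F nand T = T
~U = ~T = F
~U nor Q = F nor F = T
~S = ~F = T
(~U nor Q) & ~S = T & T = T
(P nand ~R) -> ((~U nor Q) & ~S) = T -> T = T
So S3 is true.

True statements: 2.

2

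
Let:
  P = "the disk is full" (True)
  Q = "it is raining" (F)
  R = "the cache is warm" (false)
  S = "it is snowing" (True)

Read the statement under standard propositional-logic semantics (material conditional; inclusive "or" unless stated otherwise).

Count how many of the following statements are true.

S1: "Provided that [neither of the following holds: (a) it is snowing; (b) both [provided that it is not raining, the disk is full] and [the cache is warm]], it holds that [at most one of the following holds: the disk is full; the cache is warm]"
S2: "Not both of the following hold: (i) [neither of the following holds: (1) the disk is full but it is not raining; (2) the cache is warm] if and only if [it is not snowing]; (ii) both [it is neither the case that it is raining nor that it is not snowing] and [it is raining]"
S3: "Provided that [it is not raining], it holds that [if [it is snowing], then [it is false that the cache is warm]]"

3

S1: This is (S nor ((~Q -> P) & R)) -> (P nand R).

~Q = ~F = T
~Q -> P = T -> T = T
(~Q -> P) & R = T & F = F
S nor ((~Q -> P) & R) = T nor F = F
P nand R = T nand F = T
(S nor ((~Q -> P) & R)) -> (P nand R) = F -> T = T
Thus S1 is true.

S2: Parsed as (((P & ~Q) nor R) <-> ~S) nand ((Q nor ~S) & Q)

~Q = ~F = T
P & ~Q = T & T = T
(P & ~Q) nor R = T nor F = F
~S = ~T = F
((P & ~Q) nor R) <-> ~S = F <-> F = T
~S = ~T = F
Q nor ~S = F nor F = T
(Q nor ~S) & Q = T & F = F
(((P & ~Q) nor R) <-> ~S) nand ((Q nor ~S) & Q) = T nand F = T
So S2 is true.

S3: Formalization: ~Q -> (S -> ~R)

~Q = ~F = T
~R = ~F = T
S -> ~R = T -> T = T
~Q -> (S -> ~R) = T -> T = T
Hence S3 is true.

3 of the 3 statements are true.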